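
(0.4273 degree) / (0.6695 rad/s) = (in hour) 3.094e-06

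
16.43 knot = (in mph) 18.91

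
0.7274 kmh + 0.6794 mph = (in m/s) 0.5058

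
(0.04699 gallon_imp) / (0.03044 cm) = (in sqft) 7.554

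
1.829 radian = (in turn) 0.2911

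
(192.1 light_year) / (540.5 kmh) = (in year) 3.838e+08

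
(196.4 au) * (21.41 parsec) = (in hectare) 1.941e+27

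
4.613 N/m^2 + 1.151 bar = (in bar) 1.151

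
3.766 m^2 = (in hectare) 0.0003766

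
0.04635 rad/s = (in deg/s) 2.656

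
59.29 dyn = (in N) 0.0005929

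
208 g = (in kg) 0.208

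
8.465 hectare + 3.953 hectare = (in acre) 30.69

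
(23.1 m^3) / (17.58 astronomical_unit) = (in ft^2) 9.454e-11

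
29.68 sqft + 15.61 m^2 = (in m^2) 18.37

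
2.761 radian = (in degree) 158.2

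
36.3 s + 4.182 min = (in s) 287.2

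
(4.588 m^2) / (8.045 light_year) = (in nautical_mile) 3.255e-20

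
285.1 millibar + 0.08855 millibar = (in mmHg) 213.9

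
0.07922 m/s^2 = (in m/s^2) 0.07922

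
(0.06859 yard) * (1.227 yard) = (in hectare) 7.037e-06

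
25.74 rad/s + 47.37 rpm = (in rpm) 293.2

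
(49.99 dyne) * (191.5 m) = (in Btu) 9.074e-05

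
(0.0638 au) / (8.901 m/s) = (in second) 1.072e+09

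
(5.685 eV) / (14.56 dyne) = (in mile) 3.887e-18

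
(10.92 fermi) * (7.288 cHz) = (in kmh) 2.865e-15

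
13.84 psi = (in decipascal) 9.542e+05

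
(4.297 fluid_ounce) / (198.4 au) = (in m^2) 4.282e-18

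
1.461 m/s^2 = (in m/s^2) 1.461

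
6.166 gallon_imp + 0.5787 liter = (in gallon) 7.558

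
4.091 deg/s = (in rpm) 0.6818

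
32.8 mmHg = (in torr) 32.8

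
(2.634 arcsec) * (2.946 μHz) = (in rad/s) 3.762e-11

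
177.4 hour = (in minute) 1.064e+04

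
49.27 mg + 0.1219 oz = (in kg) 0.003505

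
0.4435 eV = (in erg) 7.106e-13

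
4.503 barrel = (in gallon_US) 189.1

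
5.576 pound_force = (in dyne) 2.48e+06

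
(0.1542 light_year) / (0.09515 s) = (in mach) 4.503e+13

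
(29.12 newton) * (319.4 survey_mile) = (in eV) 9.343e+25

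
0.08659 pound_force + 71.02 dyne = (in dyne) 3.859e+04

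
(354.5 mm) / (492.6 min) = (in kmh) 4.318e-05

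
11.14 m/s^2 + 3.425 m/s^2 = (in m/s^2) 14.57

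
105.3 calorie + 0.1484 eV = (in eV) 2.75e+21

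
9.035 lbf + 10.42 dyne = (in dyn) 4.019e+06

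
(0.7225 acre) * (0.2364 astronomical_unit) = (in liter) 1.034e+17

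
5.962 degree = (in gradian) 6.624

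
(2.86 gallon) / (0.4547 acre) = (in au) 3.933e-17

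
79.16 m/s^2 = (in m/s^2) 79.16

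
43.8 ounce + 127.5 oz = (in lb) 10.71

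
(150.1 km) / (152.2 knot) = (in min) 31.95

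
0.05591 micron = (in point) 0.0001585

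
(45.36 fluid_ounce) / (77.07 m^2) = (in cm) 0.001741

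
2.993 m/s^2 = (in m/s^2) 2.993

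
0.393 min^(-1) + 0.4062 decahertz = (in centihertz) 406.9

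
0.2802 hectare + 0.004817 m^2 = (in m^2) 2802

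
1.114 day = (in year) 0.003052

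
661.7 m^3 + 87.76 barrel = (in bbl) 4250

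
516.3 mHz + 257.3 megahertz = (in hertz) 2.573e+08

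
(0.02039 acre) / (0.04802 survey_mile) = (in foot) 3.503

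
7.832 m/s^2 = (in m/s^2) 7.832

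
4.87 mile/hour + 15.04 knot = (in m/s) 9.914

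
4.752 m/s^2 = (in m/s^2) 4.752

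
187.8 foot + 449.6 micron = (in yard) 62.6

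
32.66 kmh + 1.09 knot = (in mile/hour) 21.55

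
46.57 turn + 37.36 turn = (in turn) 83.93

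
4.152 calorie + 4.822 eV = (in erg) 1.737e+08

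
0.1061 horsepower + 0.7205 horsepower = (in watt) 616.4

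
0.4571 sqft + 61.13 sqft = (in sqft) 61.59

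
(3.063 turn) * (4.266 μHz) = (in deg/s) 0.004704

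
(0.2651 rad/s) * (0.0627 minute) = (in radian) 0.9973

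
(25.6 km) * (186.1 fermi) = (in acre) 1.177e-12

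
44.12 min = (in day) 0.03064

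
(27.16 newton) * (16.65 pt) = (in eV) 9.957e+17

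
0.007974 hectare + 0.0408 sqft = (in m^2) 79.74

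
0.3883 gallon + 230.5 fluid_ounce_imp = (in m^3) 0.008019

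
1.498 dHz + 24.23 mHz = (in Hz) 0.174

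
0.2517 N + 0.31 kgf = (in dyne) 3.292e+05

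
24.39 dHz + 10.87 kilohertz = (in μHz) 1.087e+10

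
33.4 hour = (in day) 1.392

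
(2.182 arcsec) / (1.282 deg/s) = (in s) 0.0004728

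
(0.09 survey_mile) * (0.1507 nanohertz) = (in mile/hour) 4.883e-08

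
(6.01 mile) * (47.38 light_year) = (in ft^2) 4.667e+22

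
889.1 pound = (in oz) 1.423e+04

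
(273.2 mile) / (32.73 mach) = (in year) 1.251e-06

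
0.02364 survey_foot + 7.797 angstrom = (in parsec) 2.335e-19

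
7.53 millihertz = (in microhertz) 7530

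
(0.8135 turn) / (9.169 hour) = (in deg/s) 0.008872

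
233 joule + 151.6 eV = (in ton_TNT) 5.569e-08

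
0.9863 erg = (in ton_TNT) 2.357e-17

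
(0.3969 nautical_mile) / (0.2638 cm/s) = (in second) 2.786e+05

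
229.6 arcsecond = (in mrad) 1.113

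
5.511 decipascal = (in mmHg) 0.004134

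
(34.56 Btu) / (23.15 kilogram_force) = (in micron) 1.606e+08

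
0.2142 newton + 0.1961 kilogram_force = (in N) 2.137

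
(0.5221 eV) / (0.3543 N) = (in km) 2.361e-22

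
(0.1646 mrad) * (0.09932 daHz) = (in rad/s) 0.0001635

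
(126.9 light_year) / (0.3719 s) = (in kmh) 1.162e+19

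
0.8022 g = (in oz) 0.0283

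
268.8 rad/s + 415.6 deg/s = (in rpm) 2636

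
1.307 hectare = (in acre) 3.23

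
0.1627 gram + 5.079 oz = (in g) 144.1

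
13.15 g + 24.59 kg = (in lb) 54.24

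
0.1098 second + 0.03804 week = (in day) 0.2663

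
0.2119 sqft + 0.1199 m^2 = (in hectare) 1.396e-05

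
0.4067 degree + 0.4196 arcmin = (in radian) 0.00722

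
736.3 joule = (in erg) 7.363e+09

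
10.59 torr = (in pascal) 1412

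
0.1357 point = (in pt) 0.1357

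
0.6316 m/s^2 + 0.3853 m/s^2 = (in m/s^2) 1.017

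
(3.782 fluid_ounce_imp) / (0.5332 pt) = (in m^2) 0.5713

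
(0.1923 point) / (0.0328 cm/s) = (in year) 6.558e-09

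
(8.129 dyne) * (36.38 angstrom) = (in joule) 2.957e-13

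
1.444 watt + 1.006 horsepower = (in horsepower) 1.008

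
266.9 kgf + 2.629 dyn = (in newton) 2617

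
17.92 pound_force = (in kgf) 8.128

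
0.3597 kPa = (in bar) 0.003597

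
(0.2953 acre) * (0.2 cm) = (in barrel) 15.03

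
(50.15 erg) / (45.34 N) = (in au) 7.394e-19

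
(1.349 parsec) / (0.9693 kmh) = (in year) 4.902e+09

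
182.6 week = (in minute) 1.841e+06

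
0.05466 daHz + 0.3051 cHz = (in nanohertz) 5.497e+08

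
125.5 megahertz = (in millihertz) 1.255e+11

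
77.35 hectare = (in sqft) 8.326e+06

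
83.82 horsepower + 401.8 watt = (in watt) 6.291e+04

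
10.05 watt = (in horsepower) 0.01348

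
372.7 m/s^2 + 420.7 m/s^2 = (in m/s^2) 793.4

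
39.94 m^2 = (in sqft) 429.9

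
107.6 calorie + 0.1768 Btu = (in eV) 3.974e+21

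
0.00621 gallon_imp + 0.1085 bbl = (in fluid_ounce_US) 584.3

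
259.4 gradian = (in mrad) 4075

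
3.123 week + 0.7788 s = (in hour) 524.7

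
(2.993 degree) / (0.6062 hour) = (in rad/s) 2.394e-05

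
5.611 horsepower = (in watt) 4184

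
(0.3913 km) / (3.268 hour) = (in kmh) 0.1197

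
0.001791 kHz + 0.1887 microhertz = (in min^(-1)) 107.5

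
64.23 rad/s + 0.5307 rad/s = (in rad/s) 64.76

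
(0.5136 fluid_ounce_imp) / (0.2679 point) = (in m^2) 0.1544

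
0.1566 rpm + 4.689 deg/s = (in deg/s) 5.629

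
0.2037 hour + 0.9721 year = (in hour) 8516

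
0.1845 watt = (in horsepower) 0.0002474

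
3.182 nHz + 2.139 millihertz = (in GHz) 2.139e-12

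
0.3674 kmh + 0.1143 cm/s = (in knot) 0.2006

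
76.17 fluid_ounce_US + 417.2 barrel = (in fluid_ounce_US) 2.243e+06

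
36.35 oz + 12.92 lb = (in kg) 6.891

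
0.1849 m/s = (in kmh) 0.6656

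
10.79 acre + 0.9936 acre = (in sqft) 5.133e+05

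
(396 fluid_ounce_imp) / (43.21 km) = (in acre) 6.434e-11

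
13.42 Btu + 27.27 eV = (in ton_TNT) 3.384e-06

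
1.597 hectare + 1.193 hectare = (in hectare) 2.79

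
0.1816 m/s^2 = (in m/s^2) 0.1816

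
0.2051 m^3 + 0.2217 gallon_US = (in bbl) 1.295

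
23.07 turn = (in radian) 145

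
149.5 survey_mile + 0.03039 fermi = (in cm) 2.406e+07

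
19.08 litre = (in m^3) 0.01908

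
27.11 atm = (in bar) 27.47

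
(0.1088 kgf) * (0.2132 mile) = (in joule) 366.1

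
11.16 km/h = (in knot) 6.026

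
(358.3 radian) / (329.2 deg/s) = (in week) 0.0001031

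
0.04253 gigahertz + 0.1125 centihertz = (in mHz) 4.253e+10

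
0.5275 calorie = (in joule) 2.207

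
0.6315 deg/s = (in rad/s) 0.01102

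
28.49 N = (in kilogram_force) 2.905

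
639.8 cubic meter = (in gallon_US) 1.69e+05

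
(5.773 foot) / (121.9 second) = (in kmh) 0.05197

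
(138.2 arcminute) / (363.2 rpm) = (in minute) 1.762e-05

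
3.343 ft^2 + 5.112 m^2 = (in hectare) 0.0005423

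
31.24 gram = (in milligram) 3.124e+04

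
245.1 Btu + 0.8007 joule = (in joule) 2.586e+05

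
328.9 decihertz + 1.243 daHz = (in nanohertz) 4.532e+10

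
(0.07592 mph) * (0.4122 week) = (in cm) 8.461e+05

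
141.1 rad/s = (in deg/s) 8084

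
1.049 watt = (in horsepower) 0.001407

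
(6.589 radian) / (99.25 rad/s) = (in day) 7.684e-07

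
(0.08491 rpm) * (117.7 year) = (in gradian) 2.101e+09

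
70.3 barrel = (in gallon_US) 2953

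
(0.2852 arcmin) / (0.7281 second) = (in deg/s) 0.006528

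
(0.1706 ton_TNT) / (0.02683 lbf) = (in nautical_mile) 3.229e+06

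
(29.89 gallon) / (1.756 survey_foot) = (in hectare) 2.114e-05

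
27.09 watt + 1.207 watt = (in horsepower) 0.03795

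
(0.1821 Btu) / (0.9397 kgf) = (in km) 0.02085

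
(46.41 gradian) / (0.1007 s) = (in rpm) 69.13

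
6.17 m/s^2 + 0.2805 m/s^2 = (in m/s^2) 6.45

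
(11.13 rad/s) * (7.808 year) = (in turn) 4.362e+08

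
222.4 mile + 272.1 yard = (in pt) 1.015e+09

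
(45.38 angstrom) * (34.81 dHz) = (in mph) 3.534e-08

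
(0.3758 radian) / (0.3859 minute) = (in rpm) 0.155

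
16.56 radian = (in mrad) 1.656e+04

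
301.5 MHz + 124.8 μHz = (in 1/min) 1.809e+10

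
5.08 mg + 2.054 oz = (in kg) 0.05824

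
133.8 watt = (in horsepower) 0.1794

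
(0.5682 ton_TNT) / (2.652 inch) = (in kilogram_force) 3.599e+09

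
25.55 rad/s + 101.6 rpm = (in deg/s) 2074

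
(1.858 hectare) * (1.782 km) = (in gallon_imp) 7.283e+09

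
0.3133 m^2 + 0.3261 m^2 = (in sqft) 6.882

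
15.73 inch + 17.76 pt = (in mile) 0.0002522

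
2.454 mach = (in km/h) 3008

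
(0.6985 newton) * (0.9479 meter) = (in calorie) 0.1582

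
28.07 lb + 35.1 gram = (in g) 1.277e+04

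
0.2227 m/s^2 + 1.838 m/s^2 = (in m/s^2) 2.061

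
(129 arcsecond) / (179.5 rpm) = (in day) 3.851e-10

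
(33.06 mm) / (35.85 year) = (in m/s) 2.924e-11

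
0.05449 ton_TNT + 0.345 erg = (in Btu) 2.161e+05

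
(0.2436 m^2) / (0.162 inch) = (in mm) 5.92e+04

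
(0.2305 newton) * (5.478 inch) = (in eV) 2.002e+17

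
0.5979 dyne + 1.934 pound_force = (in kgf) 0.8772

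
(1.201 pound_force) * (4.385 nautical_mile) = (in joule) 4.339e+04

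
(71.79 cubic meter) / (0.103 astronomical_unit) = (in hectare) 4.659e-13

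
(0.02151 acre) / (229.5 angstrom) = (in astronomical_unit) 0.02535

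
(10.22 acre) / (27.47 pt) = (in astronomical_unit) 2.853e-05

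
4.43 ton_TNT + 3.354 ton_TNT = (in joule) 3.257e+10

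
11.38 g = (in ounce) 0.4014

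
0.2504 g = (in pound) 0.000552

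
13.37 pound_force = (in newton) 59.47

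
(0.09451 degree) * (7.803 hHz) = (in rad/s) 1.287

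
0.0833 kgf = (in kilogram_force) 0.0833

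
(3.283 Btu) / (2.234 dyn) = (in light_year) 1.639e-08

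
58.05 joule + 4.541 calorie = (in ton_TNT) 1.842e-08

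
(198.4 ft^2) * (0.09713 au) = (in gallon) 7.075e+13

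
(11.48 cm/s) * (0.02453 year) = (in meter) 8.881e+04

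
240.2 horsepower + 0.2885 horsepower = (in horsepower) 240.5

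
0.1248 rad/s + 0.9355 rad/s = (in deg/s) 60.75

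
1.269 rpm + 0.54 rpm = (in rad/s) 0.1894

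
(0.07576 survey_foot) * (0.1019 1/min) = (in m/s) 3.922e-05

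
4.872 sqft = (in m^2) 0.4526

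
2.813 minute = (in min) 2.813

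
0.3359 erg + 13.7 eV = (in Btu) 3.184e-11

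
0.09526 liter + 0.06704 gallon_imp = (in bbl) 0.002516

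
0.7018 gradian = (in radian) 0.01102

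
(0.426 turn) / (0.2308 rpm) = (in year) 3.512e-06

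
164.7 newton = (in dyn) 1.647e+07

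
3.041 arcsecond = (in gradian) 0.0009386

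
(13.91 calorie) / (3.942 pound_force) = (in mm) 3319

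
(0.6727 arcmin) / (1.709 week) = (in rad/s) 1.893e-10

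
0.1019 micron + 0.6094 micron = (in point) 0.002016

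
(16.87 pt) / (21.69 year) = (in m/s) 8.701e-12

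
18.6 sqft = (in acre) 0.000427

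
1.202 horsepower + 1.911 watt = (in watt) 898.2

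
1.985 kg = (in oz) 70.02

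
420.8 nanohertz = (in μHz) 0.4208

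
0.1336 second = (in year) 4.236e-09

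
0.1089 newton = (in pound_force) 0.02448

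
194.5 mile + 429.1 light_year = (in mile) 2.523e+15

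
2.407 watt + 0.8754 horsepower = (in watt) 655.2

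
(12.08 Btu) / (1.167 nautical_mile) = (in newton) 5.897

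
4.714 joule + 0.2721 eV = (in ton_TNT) 1.127e-09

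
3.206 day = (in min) 4617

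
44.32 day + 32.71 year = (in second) 1.035e+09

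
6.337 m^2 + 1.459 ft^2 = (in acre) 0.001599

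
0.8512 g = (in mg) 851.2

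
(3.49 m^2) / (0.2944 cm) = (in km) 1.185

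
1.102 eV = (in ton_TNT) 4.22e-29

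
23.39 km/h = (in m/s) 6.497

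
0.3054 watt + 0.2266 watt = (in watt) 0.532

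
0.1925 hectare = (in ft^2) 2.072e+04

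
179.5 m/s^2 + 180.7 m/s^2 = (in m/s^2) 360.2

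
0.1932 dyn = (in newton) 1.932e-06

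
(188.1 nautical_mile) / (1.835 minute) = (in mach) 9.292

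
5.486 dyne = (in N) 5.486e-05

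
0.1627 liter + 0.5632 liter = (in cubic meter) 0.0007259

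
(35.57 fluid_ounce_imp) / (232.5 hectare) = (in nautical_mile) 2.347e-13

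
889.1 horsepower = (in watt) 6.63e+05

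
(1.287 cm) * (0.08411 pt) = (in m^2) 3.819e-07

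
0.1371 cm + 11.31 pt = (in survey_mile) 3.331e-06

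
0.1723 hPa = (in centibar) 0.01723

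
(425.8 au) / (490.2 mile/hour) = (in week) 4.806e+05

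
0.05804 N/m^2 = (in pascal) 0.05804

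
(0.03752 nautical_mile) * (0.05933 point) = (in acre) 3.594e-07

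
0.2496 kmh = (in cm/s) 6.933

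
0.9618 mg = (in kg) 9.618e-07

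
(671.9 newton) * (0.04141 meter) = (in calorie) 6.65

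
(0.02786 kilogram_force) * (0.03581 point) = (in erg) 34.51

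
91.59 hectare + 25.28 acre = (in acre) 251.6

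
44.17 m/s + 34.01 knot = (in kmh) 222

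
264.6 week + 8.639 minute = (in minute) 2.667e+06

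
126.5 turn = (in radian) 794.8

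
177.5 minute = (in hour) 2.958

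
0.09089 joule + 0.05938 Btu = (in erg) 6.274e+08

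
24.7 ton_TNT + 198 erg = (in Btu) 9.795e+07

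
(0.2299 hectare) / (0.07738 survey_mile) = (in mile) 0.01147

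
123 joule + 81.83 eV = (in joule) 123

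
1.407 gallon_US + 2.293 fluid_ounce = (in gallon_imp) 1.186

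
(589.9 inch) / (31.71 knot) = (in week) 1.519e-06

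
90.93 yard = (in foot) 272.8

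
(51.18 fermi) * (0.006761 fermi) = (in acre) 8.551e-35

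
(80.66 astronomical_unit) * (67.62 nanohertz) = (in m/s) 8.159e+05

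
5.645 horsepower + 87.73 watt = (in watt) 4297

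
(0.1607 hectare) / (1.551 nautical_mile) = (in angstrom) 5.595e+09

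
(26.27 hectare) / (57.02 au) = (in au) 2.059e-19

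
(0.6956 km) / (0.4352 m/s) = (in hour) 0.444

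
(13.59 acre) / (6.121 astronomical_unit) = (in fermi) 6.006e+07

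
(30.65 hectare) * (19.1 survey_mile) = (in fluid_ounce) 3.186e+14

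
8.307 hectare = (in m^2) 8.307e+04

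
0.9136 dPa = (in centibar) 9.136e-05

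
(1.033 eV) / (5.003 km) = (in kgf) 3.373e-24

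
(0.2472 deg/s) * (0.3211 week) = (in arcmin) 2.88e+06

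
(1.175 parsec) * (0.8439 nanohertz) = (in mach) 8.986e+04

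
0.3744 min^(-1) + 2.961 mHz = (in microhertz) 9201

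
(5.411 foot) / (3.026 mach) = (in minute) 2.668e-05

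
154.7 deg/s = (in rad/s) 2.7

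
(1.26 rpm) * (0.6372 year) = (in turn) 4.22e+05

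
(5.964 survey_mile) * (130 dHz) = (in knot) 2.425e+05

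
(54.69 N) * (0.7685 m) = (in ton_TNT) 1.005e-08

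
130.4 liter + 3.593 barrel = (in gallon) 185.4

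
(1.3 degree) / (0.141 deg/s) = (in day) 0.0001067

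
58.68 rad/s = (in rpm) 560.4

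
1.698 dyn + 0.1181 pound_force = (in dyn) 5.254e+04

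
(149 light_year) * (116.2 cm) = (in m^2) 1.638e+18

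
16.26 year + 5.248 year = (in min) 1.13e+07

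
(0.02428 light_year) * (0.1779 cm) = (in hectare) 4.086e+07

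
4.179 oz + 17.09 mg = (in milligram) 1.185e+05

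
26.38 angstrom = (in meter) 2.638e-09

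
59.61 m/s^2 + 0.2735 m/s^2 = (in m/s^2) 59.88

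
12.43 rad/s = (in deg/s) 712.2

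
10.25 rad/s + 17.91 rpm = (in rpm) 115.8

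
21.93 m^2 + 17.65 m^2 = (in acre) 0.00978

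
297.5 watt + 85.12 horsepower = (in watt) 6.377e+04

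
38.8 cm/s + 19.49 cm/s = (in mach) 0.001712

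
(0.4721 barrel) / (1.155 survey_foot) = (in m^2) 0.2132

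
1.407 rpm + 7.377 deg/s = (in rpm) 2.636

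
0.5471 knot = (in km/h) 1.013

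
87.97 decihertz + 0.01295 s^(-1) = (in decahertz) 0.881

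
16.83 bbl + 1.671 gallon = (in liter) 2682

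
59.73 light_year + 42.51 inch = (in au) 3.777e+06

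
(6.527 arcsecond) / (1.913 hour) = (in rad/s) 4.595e-09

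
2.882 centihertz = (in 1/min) 1.729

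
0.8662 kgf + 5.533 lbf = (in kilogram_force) 3.376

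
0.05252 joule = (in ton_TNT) 1.255e-11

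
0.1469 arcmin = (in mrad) 0.04273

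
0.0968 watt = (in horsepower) 0.0001298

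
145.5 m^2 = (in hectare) 0.01455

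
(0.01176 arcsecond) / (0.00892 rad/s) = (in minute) 1.065e-07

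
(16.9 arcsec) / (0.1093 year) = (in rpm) 2.27e-10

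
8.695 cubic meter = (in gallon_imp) 1913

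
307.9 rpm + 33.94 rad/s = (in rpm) 632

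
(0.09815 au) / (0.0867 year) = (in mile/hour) 1.201e+04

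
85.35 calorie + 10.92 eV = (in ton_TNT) 8.535e-08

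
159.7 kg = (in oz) 5633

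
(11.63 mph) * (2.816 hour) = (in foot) 1.729e+05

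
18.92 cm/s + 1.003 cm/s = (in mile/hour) 0.4457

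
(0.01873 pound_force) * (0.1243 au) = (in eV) 9.67e+27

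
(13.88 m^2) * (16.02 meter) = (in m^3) 222.4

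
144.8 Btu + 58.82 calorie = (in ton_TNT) 3.657e-05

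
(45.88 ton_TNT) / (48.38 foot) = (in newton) 1.302e+10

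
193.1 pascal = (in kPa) 0.1931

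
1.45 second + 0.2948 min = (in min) 0.319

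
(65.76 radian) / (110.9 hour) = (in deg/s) 0.009437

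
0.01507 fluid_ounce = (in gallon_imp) 9.803e-05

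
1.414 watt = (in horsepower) 0.001896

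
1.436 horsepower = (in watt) 1071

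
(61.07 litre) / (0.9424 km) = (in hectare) 6.48e-09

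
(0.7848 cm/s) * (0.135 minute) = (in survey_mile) 3.95e-05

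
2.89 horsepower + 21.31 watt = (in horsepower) 2.919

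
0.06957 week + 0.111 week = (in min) 1820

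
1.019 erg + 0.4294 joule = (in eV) 2.68e+18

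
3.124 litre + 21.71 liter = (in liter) 24.83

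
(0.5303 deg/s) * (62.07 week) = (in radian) 3.475e+05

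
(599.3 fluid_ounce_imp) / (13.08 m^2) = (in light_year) 1.376e-19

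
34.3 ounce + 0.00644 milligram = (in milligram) 9.724e+05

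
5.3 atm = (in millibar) 5370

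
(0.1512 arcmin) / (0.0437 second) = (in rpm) 0.009611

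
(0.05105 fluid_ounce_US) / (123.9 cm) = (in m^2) 1.219e-06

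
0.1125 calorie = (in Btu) 0.0004461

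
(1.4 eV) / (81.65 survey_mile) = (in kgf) 1.741e-25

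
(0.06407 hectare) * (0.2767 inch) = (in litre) 4503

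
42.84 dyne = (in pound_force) 9.631e-05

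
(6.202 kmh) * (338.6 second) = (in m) 583.3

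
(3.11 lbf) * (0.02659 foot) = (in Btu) 0.0001063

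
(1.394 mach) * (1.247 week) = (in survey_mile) 2.224e+05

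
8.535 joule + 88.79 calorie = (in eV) 2.372e+21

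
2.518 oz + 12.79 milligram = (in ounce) 2.518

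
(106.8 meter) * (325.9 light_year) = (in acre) 8.137e+16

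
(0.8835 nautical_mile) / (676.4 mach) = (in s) 0.007104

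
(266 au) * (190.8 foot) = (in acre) 5.719e+11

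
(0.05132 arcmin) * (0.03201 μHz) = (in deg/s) 2.738e-11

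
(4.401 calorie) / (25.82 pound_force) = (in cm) 16.03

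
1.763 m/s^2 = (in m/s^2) 1.763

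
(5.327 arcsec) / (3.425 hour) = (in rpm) 2e-08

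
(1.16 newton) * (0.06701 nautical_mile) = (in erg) 1.44e+09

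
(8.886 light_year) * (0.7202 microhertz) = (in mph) 1.354e+11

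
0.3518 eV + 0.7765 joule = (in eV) 4.847e+18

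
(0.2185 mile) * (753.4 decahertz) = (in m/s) 2.649e+06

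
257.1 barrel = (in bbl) 257.1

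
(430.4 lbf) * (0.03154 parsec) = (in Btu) 1.766e+15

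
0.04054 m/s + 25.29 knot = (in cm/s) 1305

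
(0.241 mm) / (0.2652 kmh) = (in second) 0.003271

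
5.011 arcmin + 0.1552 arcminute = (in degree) 0.0861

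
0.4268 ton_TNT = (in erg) 1.786e+16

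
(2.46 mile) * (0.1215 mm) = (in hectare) 4.81e-05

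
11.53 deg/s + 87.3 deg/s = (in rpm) 16.47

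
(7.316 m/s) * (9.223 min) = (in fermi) 4.049e+18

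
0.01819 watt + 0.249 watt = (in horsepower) 0.0003583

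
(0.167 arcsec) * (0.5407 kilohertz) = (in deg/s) 0.02508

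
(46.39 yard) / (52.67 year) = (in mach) 7.5e-11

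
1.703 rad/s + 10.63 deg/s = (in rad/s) 1.889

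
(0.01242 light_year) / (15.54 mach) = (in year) 704.2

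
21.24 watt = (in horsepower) 0.02848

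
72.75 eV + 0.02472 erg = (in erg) 0.02472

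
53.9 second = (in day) 0.0006238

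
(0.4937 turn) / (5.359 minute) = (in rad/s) 0.009647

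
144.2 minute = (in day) 0.1001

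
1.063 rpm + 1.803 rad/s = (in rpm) 18.28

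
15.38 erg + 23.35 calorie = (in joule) 97.7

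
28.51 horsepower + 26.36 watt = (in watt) 2.129e+04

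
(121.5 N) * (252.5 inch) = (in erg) 7.792e+09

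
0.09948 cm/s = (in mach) 2.922e-06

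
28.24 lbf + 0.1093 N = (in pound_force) 28.26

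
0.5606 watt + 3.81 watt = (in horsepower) 0.005861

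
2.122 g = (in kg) 0.002122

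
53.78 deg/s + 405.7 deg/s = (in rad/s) 8.019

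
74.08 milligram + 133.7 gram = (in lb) 0.2949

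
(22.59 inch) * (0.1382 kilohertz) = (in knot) 154.1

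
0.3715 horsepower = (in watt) 277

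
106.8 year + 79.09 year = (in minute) 9.77e+07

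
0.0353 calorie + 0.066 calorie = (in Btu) 0.0004017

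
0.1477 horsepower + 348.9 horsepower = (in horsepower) 349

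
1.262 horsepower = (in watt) 941.1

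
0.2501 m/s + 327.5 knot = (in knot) 328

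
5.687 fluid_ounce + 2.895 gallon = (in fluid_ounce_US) 376.2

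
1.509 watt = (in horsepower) 0.002024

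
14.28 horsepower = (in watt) 1.065e+04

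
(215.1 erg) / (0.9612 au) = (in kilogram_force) 1.525e-17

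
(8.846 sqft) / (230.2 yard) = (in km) 3.904e-06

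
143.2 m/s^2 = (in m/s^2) 143.2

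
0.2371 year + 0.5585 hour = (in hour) 2078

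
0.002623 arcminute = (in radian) 7.63e-07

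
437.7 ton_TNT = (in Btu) 1.736e+09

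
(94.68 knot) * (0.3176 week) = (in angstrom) 9.356e+16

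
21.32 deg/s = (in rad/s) 0.3721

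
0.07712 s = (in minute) 0.001285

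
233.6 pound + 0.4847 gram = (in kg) 106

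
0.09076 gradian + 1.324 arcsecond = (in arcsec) 295.4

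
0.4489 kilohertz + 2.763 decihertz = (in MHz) 0.0004492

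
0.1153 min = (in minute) 0.1153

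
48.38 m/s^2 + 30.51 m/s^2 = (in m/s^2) 78.89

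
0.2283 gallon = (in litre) 0.8642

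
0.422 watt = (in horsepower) 0.0005659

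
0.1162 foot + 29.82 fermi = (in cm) 3.542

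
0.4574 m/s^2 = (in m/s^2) 0.4574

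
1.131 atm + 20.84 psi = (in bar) 2.583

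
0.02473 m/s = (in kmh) 0.08903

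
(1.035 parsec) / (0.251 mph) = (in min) 4.744e+15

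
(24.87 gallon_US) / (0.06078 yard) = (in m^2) 1.694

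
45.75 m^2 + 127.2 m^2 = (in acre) 0.04274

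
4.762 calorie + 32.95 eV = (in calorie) 4.762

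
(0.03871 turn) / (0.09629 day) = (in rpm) 0.0002792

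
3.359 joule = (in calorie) 0.8028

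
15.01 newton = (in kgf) 1.531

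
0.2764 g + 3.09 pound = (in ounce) 49.45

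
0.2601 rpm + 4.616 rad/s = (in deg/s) 266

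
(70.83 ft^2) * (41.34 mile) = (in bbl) 2.754e+06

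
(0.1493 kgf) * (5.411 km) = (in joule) 7922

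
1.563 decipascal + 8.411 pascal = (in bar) 8.567e-05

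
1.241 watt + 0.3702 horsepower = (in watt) 277.3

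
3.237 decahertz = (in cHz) 3237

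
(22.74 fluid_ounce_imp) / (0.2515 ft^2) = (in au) 1.848e-13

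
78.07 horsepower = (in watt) 5.822e+04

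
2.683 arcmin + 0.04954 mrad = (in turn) 0.0001321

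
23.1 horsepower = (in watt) 1.723e+04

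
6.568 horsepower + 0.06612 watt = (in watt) 4898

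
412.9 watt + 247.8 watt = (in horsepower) 0.886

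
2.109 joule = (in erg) 2.109e+07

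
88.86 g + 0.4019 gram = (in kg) 0.08926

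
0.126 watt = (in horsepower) 0.000169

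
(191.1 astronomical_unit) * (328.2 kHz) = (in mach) 2.756e+16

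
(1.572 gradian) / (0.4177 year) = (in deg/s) 1.074e-07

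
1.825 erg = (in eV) 1.139e+12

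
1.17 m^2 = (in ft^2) 12.59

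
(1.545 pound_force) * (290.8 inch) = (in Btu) 0.04811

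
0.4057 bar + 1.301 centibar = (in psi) 6.073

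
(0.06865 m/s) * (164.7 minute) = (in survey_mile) 0.4215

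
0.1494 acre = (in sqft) 6508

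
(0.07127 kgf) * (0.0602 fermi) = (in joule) 4.207e-17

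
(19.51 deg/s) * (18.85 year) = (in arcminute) 6.959e+11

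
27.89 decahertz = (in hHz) 2.789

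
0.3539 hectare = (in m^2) 3539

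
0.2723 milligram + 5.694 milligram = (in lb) 1.315e-05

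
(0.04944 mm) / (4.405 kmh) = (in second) 4.04e-05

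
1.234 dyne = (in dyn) 1.234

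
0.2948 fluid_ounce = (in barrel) 5.484e-05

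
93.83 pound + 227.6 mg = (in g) 4.256e+04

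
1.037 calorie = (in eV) 2.708e+19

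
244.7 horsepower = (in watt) 1.825e+05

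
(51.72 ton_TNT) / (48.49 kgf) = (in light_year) 4.81e-08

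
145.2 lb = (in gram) 6.586e+04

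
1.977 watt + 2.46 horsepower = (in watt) 1836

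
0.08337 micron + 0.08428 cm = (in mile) 5.237e-07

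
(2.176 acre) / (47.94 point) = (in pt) 1.476e+09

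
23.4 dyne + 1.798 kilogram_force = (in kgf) 1.798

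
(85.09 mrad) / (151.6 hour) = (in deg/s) 8.933e-06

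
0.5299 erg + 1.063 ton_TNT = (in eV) 2.776e+28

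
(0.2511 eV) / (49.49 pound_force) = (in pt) 5.18e-19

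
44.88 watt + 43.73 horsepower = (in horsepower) 43.79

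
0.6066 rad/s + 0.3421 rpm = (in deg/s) 36.81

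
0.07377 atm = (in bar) 0.07475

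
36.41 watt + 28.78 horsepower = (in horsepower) 28.83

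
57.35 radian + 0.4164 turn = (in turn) 9.544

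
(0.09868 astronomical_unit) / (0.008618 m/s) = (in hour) 4.758e+08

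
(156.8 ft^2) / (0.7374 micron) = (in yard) 2.16e+07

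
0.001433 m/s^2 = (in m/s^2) 0.001433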